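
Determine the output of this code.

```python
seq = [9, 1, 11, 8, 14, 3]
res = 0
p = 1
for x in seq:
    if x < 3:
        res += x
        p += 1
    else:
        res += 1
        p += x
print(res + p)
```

x=9: not <3, res = 0+1 = 1; p=10
x=1: <3, res = 1+1 = 2; p=11
x=11: not <3, res = 2+1 = 3; p=22
x=8: not <3, res = 3+1 = 4; p=30
x=14: not <3, res = 4+1 = 5; p=44
x=3: not <3, res = 5+1 = 6; p=47
res+p = 6+47 = 53

53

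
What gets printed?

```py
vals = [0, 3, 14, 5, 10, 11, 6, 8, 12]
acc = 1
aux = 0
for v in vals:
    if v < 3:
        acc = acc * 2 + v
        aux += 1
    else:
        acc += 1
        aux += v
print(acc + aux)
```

80

v=0: <3, acc = 1*2+0 = 2; aux=1
v=3: not <3, acc = 2+1 = 3; aux=4
v=14: not <3, acc = 3+1 = 4; aux=18
v=5: not <3, acc = 4+1 = 5; aux=23
v=10: not <3, acc = 5+1 = 6; aux=33
v=11: not <3, acc = 6+1 = 7; aux=44
v=6: not <3, acc = 7+1 = 8; aux=50
v=8: not <3, acc = 8+1 = 9; aux=58
v=12: not <3, acc = 9+1 = 10; aux=70
acc+aux = 10+70 = 80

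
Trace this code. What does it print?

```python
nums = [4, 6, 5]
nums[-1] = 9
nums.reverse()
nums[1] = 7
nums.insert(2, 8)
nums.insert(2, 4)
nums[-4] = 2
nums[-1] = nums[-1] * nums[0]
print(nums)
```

[9, 2, 4, 8, 36]

nums[-1] = 9 → [4, 6, 9]
reverse → [9, 6, 4]
nums[1] = 7 → [9, 7, 4]
insert 8 at 2 → [9, 7, 8, 4]
insert 4 at 2 → [9, 7, 4, 8, 4]
nums[-4] = 2 → [9, 2, 4, 8, 4]
nums[-1] = nums[-1]*nums[0] = 4*9 = 36 → [9, 2, 4, 8, 36]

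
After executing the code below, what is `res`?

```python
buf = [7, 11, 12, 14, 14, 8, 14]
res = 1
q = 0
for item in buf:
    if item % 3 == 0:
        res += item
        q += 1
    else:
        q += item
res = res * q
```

item=7: not %3==0; q=7
item=11: not %3==0; q=18
item=12: %3==0, res = 1+12 = 13; q=19
item=14: not %3==0; q=33
item=14: not %3==0; q=47
item=8: not %3==0; q=55
item=14: not %3==0; q=69
res*q = 13*69 = 897

897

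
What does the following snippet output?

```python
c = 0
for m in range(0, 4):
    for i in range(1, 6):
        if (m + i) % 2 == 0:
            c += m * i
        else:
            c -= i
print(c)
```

m=0,i=1: odd sum, c = 0-1 = -1
m=0,i=2: even sum, c = (-1)+0 = -1
m=0,i=3: odd sum, c = (-1)-3 = -4
m=0,i=4: even sum, c = (-4)+0 = -4
m=0,i=5: odd sum, c = (-4)-5 = -9
m=1,i=1: even sum, c = (-9)+1 = -8
m=1,i=2: odd sum, c = (-8)-2 = -10
m=1,i=3: even sum, c = (-10)+3 = -7
m=1,i=4: odd sum, c = (-7)-4 = -11
m=1,i=5: even sum, c = (-11)+5 = -6
m=2,i=1: odd sum, c = (-6)-1 = -7
m=2,i=2: even sum, c = (-7)+4 = -3
m=2,i=3: odd sum, c = (-3)-3 = -6
m=2,i=4: even sum, c = (-6)+8 = 2
m=2,i=5: odd sum, c = 2-5 = -3
m=3,i=1: even sum, c = (-3)+3 = 0
m=3,i=2: odd sum, c = 0-2 = -2
m=3,i=3: even sum, c = (-2)+9 = 7
m=3,i=4: odd sum, c = 7-4 = 3
m=3,i=5: even sum, c = 3+15 = 18

18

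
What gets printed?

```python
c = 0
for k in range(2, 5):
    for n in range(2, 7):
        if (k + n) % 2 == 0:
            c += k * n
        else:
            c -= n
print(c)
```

k=2,n=2: even sum, c = 0+4 = 4
k=2,n=3: odd sum, c = 4-3 = 1
k=2,n=4: even sum, c = 1+8 = 9
k=2,n=5: odd sum, c = 9-5 = 4
k=2,n=6: even sum, c = 4+12 = 16
k=3,n=2: odd sum, c = 16-2 = 14
k=3,n=3: even sum, c = 14+9 = 23
k=3,n=4: odd sum, c = 23-4 = 19
k=3,n=5: even sum, c = 19+15 = 34
k=3,n=6: odd sum, c = 34-6 = 28
k=4,n=2: even sum, c = 28+8 = 36
k=4,n=3: odd sum, c = 36-3 = 33
k=4,n=4: even sum, c = 33+16 = 49
k=4,n=5: odd sum, c = 49-5 = 44
k=4,n=6: even sum, c = 44+24 = 68

68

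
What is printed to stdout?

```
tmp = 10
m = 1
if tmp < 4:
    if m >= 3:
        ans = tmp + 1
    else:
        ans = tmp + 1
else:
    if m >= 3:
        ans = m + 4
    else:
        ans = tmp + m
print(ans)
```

tmp=10, m=1
tmp < 4 is False; m >= 3 is False
→ ans = tmp + m = 11

11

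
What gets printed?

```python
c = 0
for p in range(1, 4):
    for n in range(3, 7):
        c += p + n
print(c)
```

78

p=1,n=3: c = 0+4 = 4
p=1,n=4: c = 4+5 = 9
p=1,n=5: c = 9+6 = 15
p=1,n=6: c = 15+7 = 22
p=2,n=3: c = 22+5 = 27
p=2,n=4: c = 27+6 = 33
p=2,n=5: c = 33+7 = 40
p=2,n=6: c = 40+8 = 48
p=3,n=3: c = 48+6 = 54
p=3,n=4: c = 54+7 = 61
p=3,n=5: c = 61+8 = 69
p=3,n=6: c = 69+9 = 78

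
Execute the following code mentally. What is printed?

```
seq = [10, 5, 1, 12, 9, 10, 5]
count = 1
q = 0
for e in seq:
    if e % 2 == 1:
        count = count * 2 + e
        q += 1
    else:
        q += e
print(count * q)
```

e=10: not odd; q=10
e=5: odd, count = 1*2+5 = 7; q=11
e=1: odd, count = 7*2+1 = 15; q=12
e=12: not odd; q=24
e=9: odd, count = 15*2+9 = 39; q=25
e=10: not odd; q=35
e=5: odd, count = 39*2+5 = 83; q=36
count*q = 83*36 = 2988

2988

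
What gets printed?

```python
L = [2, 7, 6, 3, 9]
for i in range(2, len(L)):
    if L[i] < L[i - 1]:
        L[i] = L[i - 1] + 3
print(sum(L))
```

48

i=2: 6<7, L[2] = 7+3 = 10 → [2, 7, 10, 3, 9]
i=3: 3<10, L[3] = 10+3 = 13 → [2, 7, 10, 13, 9]
i=4: 9<13, L[4] = 13+3 = 16 → [2, 7, 10, 13, 16]
sum = 48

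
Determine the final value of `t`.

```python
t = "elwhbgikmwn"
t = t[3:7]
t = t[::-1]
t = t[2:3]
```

'b'

slice [3:7] → 'hbgi'
reverse → 'igbh'
slice [2:3] → 'b'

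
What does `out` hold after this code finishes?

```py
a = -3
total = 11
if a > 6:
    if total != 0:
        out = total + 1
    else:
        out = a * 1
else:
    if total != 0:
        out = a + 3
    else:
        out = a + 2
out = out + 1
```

a=-3, total=11
a > 6 is False; total != 0 is True
→ out = a + 3 = 0
out = 0+1 = 1

1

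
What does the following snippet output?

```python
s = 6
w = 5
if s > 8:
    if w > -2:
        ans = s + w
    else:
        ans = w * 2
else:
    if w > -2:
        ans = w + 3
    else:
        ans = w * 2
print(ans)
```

8

s=6, w=5
s > 8 is False; w > -2 is True
→ ans = w + 3 = 8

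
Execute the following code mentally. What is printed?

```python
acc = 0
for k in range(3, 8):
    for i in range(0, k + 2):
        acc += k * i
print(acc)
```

615

k=3,i=0: acc = 0+0 = 0
k=3,i=1: acc = 0+3 = 3
k=3,i=2: acc = 3+6 = 9
k=3,i=3: acc = 9+9 = 18
k=3,i=4: acc = 18+12 = 30
k=4,i=0: acc = 30+0 = 30
k=4,i=1: acc = 30+4 = 34
k=4,i=2: acc = 34+8 = 42
k=4,i=3: acc = 42+12 = 54
k=4,i=4: acc = 54+16 = 70
k=4,i=5: acc = 70+20 = 90
k=5,i=0: acc = 90+0 = 90
k=5,i=1: acc = 90+5 = 95
k=5,i=2: acc = 95+10 = 105
k=5,i=3: acc = 105+15 = 120
k=5,i=4: acc = 120+20 = 140
k=5,i=5: acc = 140+25 = 165
k=5,i=6: acc = 165+30 = 195
k=6,i=0: acc = 195+0 = 195
k=6,i=1: acc = 195+6 = 201
k=6,i=2: acc = 201+12 = 213
k=6,i=3: acc = 213+18 = 231
k=6,i=4: acc = 231+24 = 255
k=6,i=5: acc = 255+30 = 285
k=6,i=6: acc = 285+36 = 321
k=6,i=7: acc = 321+42 = 363
k=7,i=0: acc = 363+0 = 363
k=7,i=1: acc = 363+7 = 370
k=7,i=2: acc = 370+14 = 384
k=7,i=3: acc = 384+21 = 405
k=7,i=4: acc = 405+28 = 433
k=7,i=5: acc = 433+35 = 468
k=7,i=6: acc = 468+42 = 510
k=7,i=7: acc = 510+49 = 559
k=7,i=8: acc = 559+56 = 615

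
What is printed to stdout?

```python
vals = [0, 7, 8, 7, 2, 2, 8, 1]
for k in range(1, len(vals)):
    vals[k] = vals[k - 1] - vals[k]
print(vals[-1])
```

-35

k=1: vals[1] = 0-7 = -7 → [0, -7, 8, 7, 2, 2, 8, 1]
k=2: vals[2] = (-7)-8 = -15 → [0, -7, -15, 7, 2, 2, 8, 1]
k=3: vals[3] = (-15)-7 = -22 → [0, -7, -15, -22, 2, 2, 8, 1]
k=4: vals[4] = (-22)-2 = -24 → [0, -7, -15, -22, -24, 2, 8, 1]
k=5: vals[5] = (-24)-2 = -26 → [0, -7, -15, -22, -24, -26, 8, 1]
k=6: vals[6] = (-26)-8 = -34 → [0, -7, -15, -22, -24, -26, -34, 1]
k=7: vals[7] = (-34)-1 = -35 → [0, -7, -15, -22, -24, -26, -34, -35]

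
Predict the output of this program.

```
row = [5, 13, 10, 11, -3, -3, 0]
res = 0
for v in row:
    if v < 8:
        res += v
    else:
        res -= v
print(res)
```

v=5: <8, res = 0+5 = 5
v=13: not <8, res = 5-13 = -8
v=10: not <8, res = (-8)-10 = -18
v=11: not <8, res = (-18)-11 = -29
v=-3: <8, res = (-29)+(-3) = -32
v=-3: <8, res = (-32)+(-3) = -35
v=0: <8, res = (-35)+0 = -35

-35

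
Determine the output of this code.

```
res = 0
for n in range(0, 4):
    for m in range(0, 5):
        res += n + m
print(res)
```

n=0,m=0: res = 0+0 = 0
n=0,m=1: res = 0+1 = 1
n=0,m=2: res = 1+2 = 3
n=0,m=3: res = 3+3 = 6
n=0,m=4: res = 6+4 = 10
n=1,m=0: res = 10+1 = 11
n=1,m=1: res = 11+2 = 13
n=1,m=2: res = 13+3 = 16
n=1,m=3: res = 16+4 = 20
n=1,m=4: res = 20+5 = 25
n=2,m=0: res = 25+2 = 27
n=2,m=1: res = 27+3 = 30
n=2,m=2: res = 30+4 = 34
n=2,m=3: res = 34+5 = 39
n=2,m=4: res = 39+6 = 45
n=3,m=0: res = 45+3 = 48
n=3,m=1: res = 48+4 = 52
n=3,m=2: res = 52+5 = 57
n=3,m=3: res = 57+6 = 63
n=3,m=4: res = 63+7 = 70

70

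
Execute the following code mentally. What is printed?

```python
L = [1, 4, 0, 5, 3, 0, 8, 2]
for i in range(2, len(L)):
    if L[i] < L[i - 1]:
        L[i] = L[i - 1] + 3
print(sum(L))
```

i=2: 0<4, L[2] = 4+3 = 7 → [1, 4, 7, 5, 3, 0, 8, 2]
i=3: 5<7, L[3] = 7+3 = 10 → [1, 4, 7, 10, 3, 0, 8, 2]
i=4: 3<10, L[4] = 10+3 = 13 → [1, 4, 7, 10, 13, 0, 8, 2]
i=5: 0<13, L[5] = 13+3 = 16 → [1, 4, 7, 10, 13, 16, 8, 2]
i=6: 8<16, L[6] = 16+3 = 19 → [1, 4, 7, 10, 13, 16, 19, 2]
i=7: 2<19, L[7] = 19+3 = 22 → [1, 4, 7, 10, 13, 16, 19, 22]
sum = 92

92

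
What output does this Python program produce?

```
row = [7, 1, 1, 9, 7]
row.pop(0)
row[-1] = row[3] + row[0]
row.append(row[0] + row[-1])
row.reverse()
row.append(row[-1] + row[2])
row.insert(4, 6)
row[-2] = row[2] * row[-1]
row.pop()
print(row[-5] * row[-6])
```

pop(0) removes 7 → [1, 1, 9, 7]
row[-1] = row[3]+row[0] = 7+1 = 8 → [1, 1, 9, 8]
append row[0]+row[-1] = 1+8 = 9 → [1, 1, 9, 8, 9]
reverse → [9, 8, 9, 1, 1]
append row[-1]+row[2] = 1+9 = 10 → [9, 8, 9, 1, 1, 10]
insert 6 at 4 → [9, 8, 9, 1, 6, 1, 10]
row[-2] = row[2]*row[-1] = 9*10 = 90 → [9, 8, 9, 1, 6, 90, 10]
pop() removes 10 → [9, 8, 9, 1, 6, 90]
row[-5]*row[-6] = 8*9 = 72

72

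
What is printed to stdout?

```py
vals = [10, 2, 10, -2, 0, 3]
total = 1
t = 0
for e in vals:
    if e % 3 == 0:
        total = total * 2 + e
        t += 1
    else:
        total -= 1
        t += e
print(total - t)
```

-31

e=10: not %3==0, total = 1-1 = 0; t=10
e=2: not %3==0, total = 0-1 = -1; t=12
e=10: not %3==0, total = (-1)-1 = -2; t=22
e=-2: not %3==0, total = (-2)-1 = -3; t=20
e=0: %3==0, total = (-3)*2+0 = -6; t=21
e=3: %3==0, total = (-6)*2+3 = -9; t=22
total-t = (-9)-22 = -31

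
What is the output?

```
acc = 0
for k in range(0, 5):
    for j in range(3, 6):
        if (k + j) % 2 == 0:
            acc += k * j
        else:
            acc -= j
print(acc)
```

24

k=0,j=3: odd sum, acc = 0-3 = -3
k=0,j=4: even sum, acc = (-3)+0 = -3
k=0,j=5: odd sum, acc = (-3)-5 = -8
k=1,j=3: even sum, acc = (-8)+3 = -5
k=1,j=4: odd sum, acc = (-5)-4 = -9
k=1,j=5: even sum, acc = (-9)+5 = -4
k=2,j=3: odd sum, acc = (-4)-3 = -7
k=2,j=4: even sum, acc = (-7)+8 = 1
k=2,j=5: odd sum, acc = 1-5 = -4
k=3,j=3: even sum, acc = (-4)+9 = 5
k=3,j=4: odd sum, acc = 5-4 = 1
k=3,j=5: even sum, acc = 1+15 = 16
k=4,j=3: odd sum, acc = 16-3 = 13
k=4,j=4: even sum, acc = 13+16 = 29
k=4,j=5: odd sum, acc = 29-5 = 24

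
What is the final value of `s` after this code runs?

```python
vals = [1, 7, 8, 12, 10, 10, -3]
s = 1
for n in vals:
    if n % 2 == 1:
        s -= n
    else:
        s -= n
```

n=1: odd, s = 1-1 = 0
n=7: odd, s = 0-7 = -7
n=8: not odd, s = (-7)-8 = -15
n=12: not odd, s = (-15)-12 = -27
n=10: not odd, s = (-27)-10 = -37
n=10: not odd, s = (-37)-10 = -47
n=-3: odd, s = (-47)-(-3) = -44

-44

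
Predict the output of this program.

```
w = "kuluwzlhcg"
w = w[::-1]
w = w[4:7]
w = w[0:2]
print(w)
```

reverse → 'gchlzwuluk'
slice [4:7] → 'zwu'
slice [0:2] → 'zw'

zw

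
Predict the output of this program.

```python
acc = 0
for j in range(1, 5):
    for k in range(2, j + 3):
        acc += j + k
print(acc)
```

j=1,k=2: acc = 0+3 = 3
j=1,k=3: acc = 3+4 = 7
j=2,k=2: acc = 7+4 = 11
j=2,k=3: acc = 11+5 = 16
j=2,k=4: acc = 16+6 = 22
j=3,k=2: acc = 22+5 = 27
j=3,k=3: acc = 27+6 = 33
j=3,k=4: acc = 33+7 = 40
j=3,k=5: acc = 40+8 = 48
j=4,k=2: acc = 48+6 = 54
j=4,k=3: acc = 54+7 = 61
j=4,k=4: acc = 61+8 = 69
j=4,k=5: acc = 69+9 = 78
j=4,k=6: acc = 78+10 = 88

88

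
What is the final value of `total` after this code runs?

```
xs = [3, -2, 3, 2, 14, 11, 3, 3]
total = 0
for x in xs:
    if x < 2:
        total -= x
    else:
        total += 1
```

9

x=3: not <2, total = 0+1 = 1
x=-2: <2, total = 1-(-2) = 3
x=3: not <2, total = 3+1 = 4
x=2: not <2, total = 4+1 = 5
x=14: not <2, total = 5+1 = 6
x=11: not <2, total = 6+1 = 7
x=3: not <2, total = 7+1 = 8
x=3: not <2, total = 8+1 = 9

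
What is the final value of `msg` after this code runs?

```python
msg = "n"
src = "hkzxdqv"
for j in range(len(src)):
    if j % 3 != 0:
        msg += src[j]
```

j=0: skip
j=1: add 'k' → 'nk'
j=2: add 'z' → 'nkz'
j=3: skip
j=4: add 'd' → 'nkzd'
j=5: add 'q' → 'nkzdq'
j=6: skip

'nkzdq'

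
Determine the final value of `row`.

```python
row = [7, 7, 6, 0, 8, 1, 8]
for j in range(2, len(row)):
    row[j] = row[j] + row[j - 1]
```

j=2: row[2] = 6+7 = 13 → [7, 7, 13, 0, 8, 1, 8]
j=3: row[3] = 0+13 = 13 → [7, 7, 13, 13, 8, 1, 8]
j=4: row[4] = 8+13 = 21 → [7, 7, 13, 13, 21, 1, 8]
j=5: row[5] = 1+21 = 22 → [7, 7, 13, 13, 21, 22, 8]
j=6: row[6] = 8+22 = 30 → [7, 7, 13, 13, 21, 22, 30]

[7, 7, 13, 13, 21, 22, 30]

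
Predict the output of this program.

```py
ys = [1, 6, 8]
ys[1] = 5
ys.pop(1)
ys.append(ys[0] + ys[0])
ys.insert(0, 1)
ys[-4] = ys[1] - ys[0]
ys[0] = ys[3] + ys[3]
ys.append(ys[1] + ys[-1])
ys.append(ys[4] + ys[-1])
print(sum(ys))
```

24

ys[1] = 5 → [1, 5, 8]
pop(1) removes 5 → [1, 8]
append ys[0]+ys[0] = 1+1 = 2 → [1, 8, 2]
insert 1 at 0 → [1, 1, 8, 2]
ys[-4] = ys[1]-ys[0] = 1-1 = 0 → [0, 1, 8, 2]
ys[0] = ys[3]+ys[3] = 2+2 = 4 → [4, 1, 8, 2]
append ys[1]+ys[-1] = 1+2 = 3 → [4, 1, 8, 2, 3]
append ys[4]+ys[-1] = 3+3 = 6 → [4, 1, 8, 2, 3, 6]
sum = 24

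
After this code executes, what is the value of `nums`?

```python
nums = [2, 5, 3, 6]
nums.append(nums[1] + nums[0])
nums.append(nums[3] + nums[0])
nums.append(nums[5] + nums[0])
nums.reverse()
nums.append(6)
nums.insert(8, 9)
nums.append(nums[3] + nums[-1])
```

[10, 8, 7, 6, 3, 5, 2, 6, 9, 15]

append nums[1]+nums[0] = 5+2 = 7 → [2, 5, 3, 6, 7]
append nums[3]+nums[0] = 6+2 = 8 → [2, 5, 3, 6, 7, 8]
append nums[5]+nums[0] = 8+2 = 10 → [2, 5, 3, 6, 7, 8, 10]
reverse → [10, 8, 7, 6, 3, 5, 2]
append 6 → [10, 8, 7, 6, 3, 5, 2, 6]
insert 9 at 8 → [10, 8, 7, 6, 3, 5, 2, 6, 9]
append nums[3]+nums[-1] = 6+9 = 15 → [10, 8, 7, 6, 3, 5, 2, 6, 9, 15]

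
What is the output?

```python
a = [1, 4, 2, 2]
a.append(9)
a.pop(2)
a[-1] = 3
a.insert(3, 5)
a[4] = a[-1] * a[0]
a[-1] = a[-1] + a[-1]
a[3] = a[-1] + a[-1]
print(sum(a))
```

25

append 9 → [1, 4, 2, 2, 9]
pop(2) removes 2 → [1, 4, 2, 9]
a[-1] = 3 → [1, 4, 2, 3]
insert 5 at 3 → [1, 4, 2, 5, 3]
a[4] = a[-1]*a[0] = 3*1 = 3 → [1, 4, 2, 5, 3]
a[-1] = a[-1]+a[-1] = 3+3 = 6 → [1, 4, 2, 5, 6]
a[3] = a[-1]+a[-1] = 6+6 = 12 → [1, 4, 2, 12, 6]
sum = 25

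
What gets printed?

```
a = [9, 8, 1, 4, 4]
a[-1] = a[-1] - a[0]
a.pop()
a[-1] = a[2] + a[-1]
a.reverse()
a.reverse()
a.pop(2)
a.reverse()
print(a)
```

a[-1] = a[-1]-a[0] = 4-9 = -5 → [9, 8, 1, 4, -5]
pop() removes -5 → [9, 8, 1, 4]
a[-1] = a[2]+a[-1] = 1+4 = 5 → [9, 8, 1, 5]
reverse → [5, 1, 8, 9]
reverse → [9, 8, 1, 5]
pop(2) removes 1 → [9, 8, 5]
reverse → [5, 8, 9]

[5, 8, 9]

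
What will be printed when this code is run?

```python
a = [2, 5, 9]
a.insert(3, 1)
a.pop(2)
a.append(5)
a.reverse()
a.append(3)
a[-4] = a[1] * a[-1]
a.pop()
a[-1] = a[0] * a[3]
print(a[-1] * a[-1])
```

100

insert 1 at 3 → [2, 5, 9, 1]
pop(2) removes 9 → [2, 5, 1]
append 5 → [2, 5, 1, 5]
reverse → [5, 1, 5, 2]
append 3 → [5, 1, 5, 2, 3]
a[-4] = a[1]*a[-1] = 1*3 = 3 → [5, 3, 5, 2, 3]
pop() removes 3 → [5, 3, 5, 2]
a[-1] = a[0]*a[3] = 5*2 = 10 → [5, 3, 5, 10]
a[-1]*a[-1] = 10*10 = 100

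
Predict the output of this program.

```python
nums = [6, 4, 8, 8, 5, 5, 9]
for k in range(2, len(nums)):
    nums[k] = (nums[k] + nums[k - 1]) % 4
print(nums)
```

[6, 4, 0, 0, 1, 2, 3]

k=2: nums[2] = (8+4)%4 = 0 → [6, 4, 0, 8, 5, 5, 9]
k=3: nums[3] = (8+0)%4 = 0 → [6, 4, 0, 0, 5, 5, 9]
k=4: nums[4] = (5+0)%4 = 1 → [6, 4, 0, 0, 1, 5, 9]
k=5: nums[5] = (5+1)%4 = 2 → [6, 4, 0, 0, 1, 2, 9]
k=6: nums[6] = (9+2)%4 = 3 → [6, 4, 0, 0, 1, 2, 3]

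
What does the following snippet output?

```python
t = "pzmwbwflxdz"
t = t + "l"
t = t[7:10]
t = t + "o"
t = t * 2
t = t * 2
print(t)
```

lxdolxdolxdolxdo

+ 'l' → 'pzmwbwflxdzl'
slice [7:10] → 'lxd'
+ 'o' → 'lxdo'
repeat ×2 → 'lxdolxdo'
repeat ×2 → 'lxdolxdolxdolxdo'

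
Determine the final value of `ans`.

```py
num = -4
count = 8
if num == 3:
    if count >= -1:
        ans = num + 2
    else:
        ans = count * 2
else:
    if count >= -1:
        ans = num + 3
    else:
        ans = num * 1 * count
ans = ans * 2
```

num=-4, count=8
num == 3 is False; count >= -1 is True
→ ans = num + 3 = -1
ans = (-1)*2 = -2

-2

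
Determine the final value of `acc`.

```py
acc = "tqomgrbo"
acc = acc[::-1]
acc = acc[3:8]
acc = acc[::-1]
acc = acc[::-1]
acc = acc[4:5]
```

't'

reverse → 'obrgmoqt'
slice [3:8] → 'gmoqt'
reverse → 'tqomg'
reverse → 'gmoqt'
slice [4:5] → 't'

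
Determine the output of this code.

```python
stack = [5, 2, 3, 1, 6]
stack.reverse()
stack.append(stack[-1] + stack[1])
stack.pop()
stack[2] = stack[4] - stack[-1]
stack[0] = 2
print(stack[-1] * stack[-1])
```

25

reverse → [6, 1, 3, 2, 5]
append stack[-1]+stack[1] = 5+1 = 6 → [6, 1, 3, 2, 5, 6]
pop() removes 6 → [6, 1, 3, 2, 5]
stack[2] = stack[4]-stack[-1] = 5-5 = 0 → [6, 1, 0, 2, 5]
stack[0] = 2 → [2, 1, 0, 2, 5]
stack[-1]*stack[-1] = 5*5 = 25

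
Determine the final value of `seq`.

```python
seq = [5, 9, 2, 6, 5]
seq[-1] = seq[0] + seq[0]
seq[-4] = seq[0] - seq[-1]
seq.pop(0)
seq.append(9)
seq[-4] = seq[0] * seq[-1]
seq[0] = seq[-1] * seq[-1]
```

[81, -45, 6, 10, 9]

seq[-1] = seq[0]+seq[0] = 5+5 = 10 → [5, 9, 2, 6, 10]
seq[-4] = seq[0]-seq[-1] = 5-10 = -5 → [5, -5, 2, 6, 10]
pop(0) removes 5 → [-5, 2, 6, 10]
append 9 → [-5, 2, 6, 10, 9]
seq[-4] = seq[0]*seq[-1] = (-5)*9 = -45 → [-5, -45, 6, 10, 9]
seq[0] = seq[-1]*seq[-1] = 9*9 = 81 → [81, -45, 6, 10, 9]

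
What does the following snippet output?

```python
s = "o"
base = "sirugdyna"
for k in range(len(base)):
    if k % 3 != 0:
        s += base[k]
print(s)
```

k=0: skip
k=1: add 'i' → 'oi'
k=2: add 'r' → 'oir'
k=3: skip
k=4: add 'g' → 'oirg'
k=5: add 'd' → 'oirgd'
k=6: skip
k=7: add 'n' → 'oirgdn'
k=8: add 'a' → 'oirgdna'

oirgdna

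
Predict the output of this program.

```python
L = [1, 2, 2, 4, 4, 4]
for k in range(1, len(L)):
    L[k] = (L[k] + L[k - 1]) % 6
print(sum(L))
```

k=1: L[1] = (2+1)%6 = 3 → [1, 3, 2, 4, 4, 4]
k=2: L[2] = (2+3)%6 = 5 → [1, 3, 5, 4, 4, 4]
k=3: L[3] = (4+5)%6 = 3 → [1, 3, 5, 3, 4, 4]
k=4: L[4] = (4+3)%6 = 1 → [1, 3, 5, 3, 1, 4]
k=5: L[5] = (4+1)%6 = 5 → [1, 3, 5, 3, 1, 5]
sum = 18

18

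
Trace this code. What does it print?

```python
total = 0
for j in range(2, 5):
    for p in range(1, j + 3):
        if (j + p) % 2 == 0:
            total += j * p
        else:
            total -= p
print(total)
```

68

j=2,p=1: odd sum, total = 0-1 = -1
j=2,p=2: even sum, total = (-1)+4 = 3
j=2,p=3: odd sum, total = 3-3 = 0
j=2,p=4: even sum, total = 0+8 = 8
j=3,p=1: even sum, total = 8+3 = 11
j=3,p=2: odd sum, total = 11-2 = 9
j=3,p=3: even sum, total = 9+9 = 18
j=3,p=4: odd sum, total = 18-4 = 14
j=3,p=5: even sum, total = 14+15 = 29
j=4,p=1: odd sum, total = 29-1 = 28
j=4,p=2: even sum, total = 28+8 = 36
j=4,p=3: odd sum, total = 36-3 = 33
j=4,p=4: even sum, total = 33+16 = 49
j=4,p=5: odd sum, total = 49-5 = 44
j=4,p=6: even sum, total = 44+24 = 68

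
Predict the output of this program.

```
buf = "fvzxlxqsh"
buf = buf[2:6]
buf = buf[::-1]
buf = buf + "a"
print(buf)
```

xlxza

slice [2:6] → 'zxlx'
reverse → 'xlxz'
+ 'a' → 'xlxza'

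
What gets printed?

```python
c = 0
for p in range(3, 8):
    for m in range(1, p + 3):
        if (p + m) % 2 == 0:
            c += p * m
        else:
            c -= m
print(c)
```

p=3,m=1: even sum, c = 0+3 = 3
p=3,m=2: odd sum, c = 3-2 = 1
p=3,m=3: even sum, c = 1+9 = 10
p=3,m=4: odd sum, c = 10-4 = 6
p=3,m=5: even sum, c = 6+15 = 21
p=4,m=1: odd sum, c = 21-1 = 20
p=4,m=2: even sum, c = 20+8 = 28
p=4,m=3: odd sum, c = 28-3 = 25
p=4,m=4: even sum, c = 25+16 = 41
p=4,m=5: odd sum, c = 41-5 = 36
p=4,m=6: even sum, c = 36+24 = 60
p=5,m=1: even sum, c = 60+5 = 65
p=5,m=2: odd sum, c = 65-2 = 63
p=5,m=3: even sum, c = 63+15 = 78
p=5,m=4: odd sum, c = 78-4 = 74
p=5,m=5: even sum, c = 74+25 = 99
p=5,m=6: odd sum, c = 99-6 = 93
p=5,m=7: even sum, c = 93+35 = 128
p=6,m=1: odd sum, c = 128-1 = 127
p=6,m=2: even sum, c = 127+12 = 139
p=6,m=3: odd sum, c = 139-3 = 136
p=6,m=4: even sum, c = 136+24 = 160
p=6,m=5: odd sum, c = 160-5 = 155
p=6,m=6: even sum, c = 155+36 = 191
p=6,m=7: odd sum, c = 191-7 = 184
p=6,m=8: even sum, c = 184+48 = 232
p=7,m=1: even sum, c = 232+7 = 239
p=7,m=2: odd sum, c = 239-2 = 237
p=7,m=3: even sum, c = 237+21 = 258
p=7,m=4: odd sum, c = 258-4 = 254
p=7,m=5: even sum, c = 254+35 = 289
p=7,m=6: odd sum, c = 289-6 = 283
p=7,m=7: even sum, c = 283+49 = 332
p=7,m=8: odd sum, c = 332-8 = 324
p=7,m=9: even sum, c = 324+63 = 387

387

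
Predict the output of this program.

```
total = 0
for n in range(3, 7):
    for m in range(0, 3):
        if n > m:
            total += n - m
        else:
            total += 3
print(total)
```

42

n=3,m=0: 3>0, total = 0+3 = 3
n=3,m=1: 3>1, total = 3+2 = 5
n=3,m=2: 3>2, total = 5+1 = 6
n=4,m=0: 4>0, total = 6+4 = 10
n=4,m=1: 4>1, total = 10+3 = 13
n=4,m=2: 4>2, total = 13+2 = 15
n=5,m=0: 5>0, total = 15+5 = 20
n=5,m=1: 5>1, total = 20+4 = 24
n=5,m=2: 5>2, total = 24+3 = 27
n=6,m=0: 6>0, total = 27+6 = 33
n=6,m=1: 6>1, total = 33+5 = 38
n=6,m=2: 6>2, total = 38+4 = 42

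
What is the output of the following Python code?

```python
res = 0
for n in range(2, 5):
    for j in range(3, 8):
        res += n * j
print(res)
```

n=2,j=3: res = 0+6 = 6
n=2,j=4: res = 6+8 = 14
n=2,j=5: res = 14+10 = 24
n=2,j=6: res = 24+12 = 36
n=2,j=7: res = 36+14 = 50
n=3,j=3: res = 50+9 = 59
n=3,j=4: res = 59+12 = 71
n=3,j=5: res = 71+15 = 86
n=3,j=6: res = 86+18 = 104
n=3,j=7: res = 104+21 = 125
n=4,j=3: res = 125+12 = 137
n=4,j=4: res = 137+16 = 153
n=4,j=5: res = 153+20 = 173
n=4,j=6: res = 173+24 = 197
n=4,j=7: res = 197+28 = 225

225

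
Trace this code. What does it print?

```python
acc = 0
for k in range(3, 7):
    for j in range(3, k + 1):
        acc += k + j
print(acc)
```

90

k=3,j=3: acc = 0+6 = 6
k=4,j=3: acc = 6+7 = 13
k=4,j=4: acc = 13+8 = 21
k=5,j=3: acc = 21+8 = 29
k=5,j=4: acc = 29+9 = 38
k=5,j=5: acc = 38+10 = 48
k=6,j=3: acc = 48+9 = 57
k=6,j=4: acc = 57+10 = 67
k=6,j=5: acc = 67+11 = 78
k=6,j=6: acc = 78+12 = 90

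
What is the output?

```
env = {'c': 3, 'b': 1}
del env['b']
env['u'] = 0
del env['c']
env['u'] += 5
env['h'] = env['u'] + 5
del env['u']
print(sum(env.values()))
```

10

del 'b' → {'c': 3}
env['u'] = 0 → {'c': 3, 'u': 0}
del 'c' → {'u': 0}
env['u'] = 0+5 = 5 → {'u': 5}
env['h'] = env['u']+5 = 10 → {'u': 5, 'h': 10}
del 'u' → {'h': 10}
sum of values = 10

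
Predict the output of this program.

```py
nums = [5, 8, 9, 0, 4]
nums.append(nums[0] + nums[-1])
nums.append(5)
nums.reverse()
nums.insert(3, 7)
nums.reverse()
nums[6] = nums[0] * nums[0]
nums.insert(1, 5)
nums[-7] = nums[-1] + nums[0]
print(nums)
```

[5, 5, 10, 9, 0, 7, 4, 25, 5]

append nums[0]+nums[-1] = 5+4 = 9 → [5, 8, 9, 0, 4, 9]
append 5 → [5, 8, 9, 0, 4, 9, 5]
reverse → [5, 9, 4, 0, 9, 8, 5]
insert 7 at 3 → [5, 9, 4, 7, 0, 9, 8, 5]
reverse → [5, 8, 9, 0, 7, 4, 9, 5]
nums[6] = nums[0]*nums[0] = 5*5 = 25 → [5, 8, 9, 0, 7, 4, 25, 5]
insert 5 at 1 → [5, 5, 8, 9, 0, 7, 4, 25, 5]
nums[-7] = nums[-1]+nums[0] = 5+5 = 10 → [5, 5, 10, 9, 0, 7, 4, 25, 5]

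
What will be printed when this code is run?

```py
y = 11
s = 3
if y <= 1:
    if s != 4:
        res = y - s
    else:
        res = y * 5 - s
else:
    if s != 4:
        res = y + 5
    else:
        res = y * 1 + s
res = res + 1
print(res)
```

17

y=11, s=3
y <= 1 is False; s != 4 is True
→ res = y + 5 = 16
res = 16+1 = 17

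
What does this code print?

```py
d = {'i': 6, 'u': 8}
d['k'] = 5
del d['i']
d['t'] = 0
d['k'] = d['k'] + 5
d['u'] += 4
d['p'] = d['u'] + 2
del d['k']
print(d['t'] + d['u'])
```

d['k'] = 5 → {'i': 6, 'u': 8, 'k': 5}
del 'i' → {'u': 8, 'k': 5}
d['t'] = 0 → {'u': 8, 'k': 5, 't': 0}
d['k'] = d['k']+5 = 10 → {'u': 8, 'k': 10, 't': 0}
d['u'] = 8+4 = 12 → {'u': 12, 'k': 10, 't': 0}
d['p'] = d['u']+2 = 14 → {'u': 12, 'k': 10, 't': 0, 'p': 14}
del 'k' → {'u': 12, 't': 0, 'p': 14}
d['t']+d['u'] = 0+12 = 12

12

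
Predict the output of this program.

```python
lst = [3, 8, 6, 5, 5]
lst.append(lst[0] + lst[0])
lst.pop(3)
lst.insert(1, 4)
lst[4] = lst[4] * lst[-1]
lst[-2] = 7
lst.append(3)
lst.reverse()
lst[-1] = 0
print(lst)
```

append lst[0]+lst[0] = 3+3 = 6 → [3, 8, 6, 5, 5, 6]
pop(3) removes 5 → [3, 8, 6, 5, 6]
insert 4 at 1 → [3, 4, 8, 6, 5, 6]
lst[4] = lst[4]*lst[-1] = 5*6 = 30 → [3, 4, 8, 6, 30, 6]
lst[-2] = 7 → [3, 4, 8, 6, 7, 6]
append 3 → [3, 4, 8, 6, 7, 6, 3]
reverse → [3, 6, 7, 6, 8, 4, 3]
lst[-1] = 0 → [3, 6, 7, 6, 8, 4, 0]

[3, 6, 7, 6, 8, 4, 0]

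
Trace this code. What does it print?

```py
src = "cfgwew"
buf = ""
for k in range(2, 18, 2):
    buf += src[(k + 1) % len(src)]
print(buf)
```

k=2: add src[3]='w' → 'w'
k=4: add src[5]='w' → 'ww'
k=6: add src[1]='f' → 'wwf'
k=8: add src[3]='w' → 'wwfw'
k=10: add src[5]='w' → 'wwfww'
k=12: add src[1]='f' → 'wwfwwf'
k=14: add src[3]='w' → 'wwfwwfw'
k=16: add src[5]='w' → 'wwfwwfww'

wwfwwfww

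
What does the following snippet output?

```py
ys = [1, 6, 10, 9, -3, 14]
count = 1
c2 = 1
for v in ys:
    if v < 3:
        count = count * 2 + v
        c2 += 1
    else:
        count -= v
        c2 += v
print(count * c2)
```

-2562

v=1: <3, count = 1*2+1 = 3; c2=2
v=6: not <3, count = 3-6 = -3; c2=8
v=10: not <3, count = (-3)-10 = -13; c2=18
v=9: not <3, count = (-13)-9 = -22; c2=27
v=-3: <3, count = (-22)*2+(-3) = -47; c2=28
v=14: not <3, count = (-47)-14 = -61; c2=42
count*c2 = (-61)*42 = -2562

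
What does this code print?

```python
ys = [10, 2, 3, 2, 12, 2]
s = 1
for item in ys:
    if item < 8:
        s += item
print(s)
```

10

item=10: not <8
item=2: <8, s = 1+2 = 3
item=3: <8, s = 3+3 = 6
item=2: <8, s = 6+2 = 8
item=12: not <8
item=2: <8, s = 8+2 = 10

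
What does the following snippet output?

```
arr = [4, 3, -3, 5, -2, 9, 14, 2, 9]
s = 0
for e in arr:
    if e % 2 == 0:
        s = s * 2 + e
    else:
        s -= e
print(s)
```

e=4: even, s = 0*2+4 = 4
e=3: not even, s = 4-3 = 1
e=-3: not even, s = 1-(-3) = 4
e=5: not even, s = 4-5 = -1
e=-2: even, s = (-1)*2+(-2) = -4
e=9: not even, s = (-4)-9 = -13
e=14: even, s = (-13)*2+14 = -12
e=2: even, s = (-12)*2+2 = -22
e=9: not even, s = (-22)-9 = -31

-31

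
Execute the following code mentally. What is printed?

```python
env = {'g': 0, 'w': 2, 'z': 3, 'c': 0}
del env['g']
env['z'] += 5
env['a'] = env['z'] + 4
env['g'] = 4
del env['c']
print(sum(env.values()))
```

26

del 'g' → {'w': 2, 'z': 3, 'c': 0}
env['z'] = 3+5 = 8 → {'w': 2, 'z': 8, 'c': 0}
env['a'] = env['z']+4 = 12 → {'w': 2, 'z': 8, 'c': 0, 'a': 12}
env['g'] = 4 → {'w': 2, 'z': 8, 'c': 0, 'a': 12, 'g': 4}
del 'c' → {'w': 2, 'z': 8, 'a': 12, 'g': 4}
sum of values = 26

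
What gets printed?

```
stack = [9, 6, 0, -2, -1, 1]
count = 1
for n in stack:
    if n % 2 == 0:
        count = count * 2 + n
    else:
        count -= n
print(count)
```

n=9: not even, count = 1-9 = -8
n=6: even, count = (-8)*2+6 = -10
n=0: even, count = (-10)*2+0 = -20
n=-2: even, count = (-20)*2+(-2) = -42
n=-1: not even, count = (-42)-(-1) = -41
n=1: not even, count = (-41)-1 = -42

-42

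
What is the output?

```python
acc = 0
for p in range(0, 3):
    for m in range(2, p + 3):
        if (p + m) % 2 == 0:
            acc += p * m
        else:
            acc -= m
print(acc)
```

10

p=0,m=2: even sum, acc = 0+0 = 0
p=1,m=2: odd sum, acc = 0-2 = -2
p=1,m=3: even sum, acc = (-2)+3 = 1
p=2,m=2: even sum, acc = 1+4 = 5
p=2,m=3: odd sum, acc = 5-3 = 2
p=2,m=4: even sum, acc = 2+8 = 10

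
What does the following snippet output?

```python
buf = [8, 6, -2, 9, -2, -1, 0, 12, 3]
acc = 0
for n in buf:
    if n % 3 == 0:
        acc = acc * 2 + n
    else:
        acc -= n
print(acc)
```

-5

n=8: not %3==0, acc = 0-8 = -8
n=6: %3==0, acc = (-8)*2+6 = -10
n=-2: not %3==0, acc = (-10)-(-2) = -8
n=9: %3==0, acc = (-8)*2+9 = -7
n=-2: not %3==0, acc = (-7)-(-2) = -5
n=-1: not %3==0, acc = (-5)-(-1) = -4
n=0: %3==0, acc = (-4)*2+0 = -8
n=12: %3==0, acc = (-8)*2+12 = -4
n=3: %3==0, acc = (-4)*2+3 = -5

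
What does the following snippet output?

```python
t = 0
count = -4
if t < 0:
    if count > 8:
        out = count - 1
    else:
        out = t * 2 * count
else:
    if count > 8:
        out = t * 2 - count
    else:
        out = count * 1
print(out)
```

-4

t=0, count=-4
t < 0 is False; count > 8 is False
→ out = count * 1 = -4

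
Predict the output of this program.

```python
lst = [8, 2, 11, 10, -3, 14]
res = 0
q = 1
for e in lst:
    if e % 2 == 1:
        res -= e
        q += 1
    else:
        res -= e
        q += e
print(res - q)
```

e=8: not odd, res = 0-8 = -8; q=9
e=2: not odd, res = (-8)-2 = -10; q=11
e=11: odd, res = (-10)-11 = -21; q=12
e=10: not odd, res = (-21)-10 = -31; q=22
e=-3: odd, res = (-31)-(-3) = -28; q=23
e=14: not odd, res = (-28)-14 = -42; q=37
res-q = (-42)-37 = -79

-79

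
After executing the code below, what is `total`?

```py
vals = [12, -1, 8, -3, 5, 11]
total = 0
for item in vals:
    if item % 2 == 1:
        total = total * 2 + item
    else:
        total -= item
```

item=12: not odd, total = 0-12 = -12
item=-1: odd, total = (-12)*2+(-1) = -25
item=8: not odd, total = (-25)-8 = -33
item=-3: odd, total = (-33)*2+(-3) = -69
item=5: odd, total = (-69)*2+5 = -133
item=11: odd, total = (-133)*2+11 = -255

-255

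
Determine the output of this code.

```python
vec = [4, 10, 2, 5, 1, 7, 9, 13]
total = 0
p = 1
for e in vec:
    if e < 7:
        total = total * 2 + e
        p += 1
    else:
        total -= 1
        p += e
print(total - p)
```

e=4: <7, total = 0*2+4 = 4; p=2
e=10: not <7, total = 4-1 = 3; p=12
e=2: <7, total = 3*2+2 = 8; p=13
e=5: <7, total = 8*2+5 = 21; p=14
e=1: <7, total = 21*2+1 = 43; p=15
e=7: not <7, total = 43-1 = 42; p=22
e=9: not <7, total = 42-1 = 41; p=31
e=13: not <7, total = 41-1 = 40; p=44
total-p = 40-44 = -4

-4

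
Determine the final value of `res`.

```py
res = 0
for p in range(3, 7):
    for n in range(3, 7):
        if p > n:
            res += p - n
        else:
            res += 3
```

40

p=3,n=3: not 3>3, res = 0+3 = 3
p=3,n=4: not 3>4, res = 3+3 = 6
p=3,n=5: not 3>5, res = 6+3 = 9
p=3,n=6: not 3>6, res = 9+3 = 12
p=4,n=3: 4>3, res = 12+1 = 13
p=4,n=4: not 4>4, res = 13+3 = 16
p=4,n=5: not 4>5, res = 16+3 = 19
p=4,n=6: not 4>6, res = 19+3 = 22
p=5,n=3: 5>3, res = 22+2 = 24
p=5,n=4: 5>4, res = 24+1 = 25
p=5,n=5: not 5>5, res = 25+3 = 28
p=5,n=6: not 5>6, res = 28+3 = 31
p=6,n=3: 6>3, res = 31+3 = 34
p=6,n=4: 6>4, res = 34+2 = 36
p=6,n=5: 6>5, res = 36+1 = 37
p=6,n=6: not 6>6, res = 37+3 = 40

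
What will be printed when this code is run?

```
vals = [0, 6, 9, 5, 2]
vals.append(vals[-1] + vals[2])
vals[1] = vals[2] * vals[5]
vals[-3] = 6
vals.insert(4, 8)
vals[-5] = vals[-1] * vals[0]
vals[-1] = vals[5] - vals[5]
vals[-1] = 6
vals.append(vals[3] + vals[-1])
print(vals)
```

[0, 99, 0, 6, 8, 2, 6, 12]

append vals[-1]+vals[2] = 2+9 = 11 → [0, 6, 9, 5, 2, 11]
vals[1] = vals[2]*vals[5] = 9*11 = 99 → [0, 99, 9, 5, 2, 11]
vals[-3] = 6 → [0, 99, 9, 6, 2, 11]
insert 8 at 4 → [0, 99, 9, 6, 8, 2, 11]
vals[-5] = vals[-1]*vals[0] = 11*0 = 0 → [0, 99, 0, 6, 8, 2, 11]
vals[-1] = vals[5]-vals[5] = 2-2 = 0 → [0, 99, 0, 6, 8, 2, 0]
vals[-1] = 6 → [0, 99, 0, 6, 8, 2, 6]
append vals[3]+vals[-1] = 6+6 = 12 → [0, 99, 0, 6, 8, 2, 6, 12]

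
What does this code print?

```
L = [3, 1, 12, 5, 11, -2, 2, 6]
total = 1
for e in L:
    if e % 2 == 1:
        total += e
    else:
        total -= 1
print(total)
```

e=3: odd, total = 1+3 = 4
e=1: odd, total = 4+1 = 5
e=12: not odd, total = 5-1 = 4
e=5: odd, total = 4+5 = 9
e=11: odd, total = 9+11 = 20
e=-2: not odd, total = 20-1 = 19
e=2: not odd, total = 19-1 = 18
e=6: not odd, total = 18-1 = 17

17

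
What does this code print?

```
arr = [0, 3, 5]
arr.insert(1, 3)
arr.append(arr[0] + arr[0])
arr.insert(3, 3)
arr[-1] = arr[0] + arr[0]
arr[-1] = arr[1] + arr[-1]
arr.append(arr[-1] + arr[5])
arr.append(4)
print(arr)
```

[0, 3, 3, 3, 5, 3, 6, 4]

insert 3 at 1 → [0, 3, 3, 5]
append arr[0]+arr[0] = 0+0 = 0 → [0, 3, 3, 5, 0]
insert 3 at 3 → [0, 3, 3, 3, 5, 0]
arr[-1] = arr[0]+arr[0] = 0+0 = 0 → [0, 3, 3, 3, 5, 0]
arr[-1] = arr[1]+arr[-1] = 3+0 = 3 → [0, 3, 3, 3, 5, 3]
append arr[-1]+arr[5] = 3+3 = 6 → [0, 3, 3, 3, 5, 3, 6]
append 4 → [0, 3, 3, 3, 5, 3, 6, 4]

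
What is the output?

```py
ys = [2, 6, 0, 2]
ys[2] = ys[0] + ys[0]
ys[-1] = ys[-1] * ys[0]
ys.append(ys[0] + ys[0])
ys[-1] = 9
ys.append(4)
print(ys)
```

[2, 6, 4, 4, 9, 4]

ys[2] = ys[0]+ys[0] = 2+2 = 4 → [2, 6, 4, 2]
ys[-1] = ys[-1]*ys[0] = 2*2 = 4 → [2, 6, 4, 4]
append ys[0]+ys[0] = 2+2 = 4 → [2, 6, 4, 4, 4]
ys[-1] = 9 → [2, 6, 4, 4, 9]
append 4 → [2, 6, 4, 4, 9, 4]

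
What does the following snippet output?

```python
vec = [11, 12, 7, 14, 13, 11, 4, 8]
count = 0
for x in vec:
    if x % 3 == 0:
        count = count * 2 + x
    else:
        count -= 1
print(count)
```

4

x=11: not %3==0, count = 0-1 = -1
x=12: %3==0, count = (-1)*2+12 = 10
x=7: not %3==0, count = 10-1 = 9
x=14: not %3==0, count = 9-1 = 8
x=13: not %3==0, count = 8-1 = 7
x=11: not %3==0, count = 7-1 = 6
x=4: not %3==0, count = 6-1 = 5
x=8: not %3==0, count = 5-1 = 4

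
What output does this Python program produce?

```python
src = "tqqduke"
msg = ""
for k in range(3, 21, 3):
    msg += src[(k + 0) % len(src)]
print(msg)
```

k=3: add src[3]='d' → 'd'
k=6: add src[6]='e' → 'de'
k=9: add src[2]='q' → 'deq'
k=12: add src[5]='k' → 'deqk'
k=15: add src[1]='q' → 'deqkq'
k=18: add src[4]='u' → 'deqkqu'

deqkqu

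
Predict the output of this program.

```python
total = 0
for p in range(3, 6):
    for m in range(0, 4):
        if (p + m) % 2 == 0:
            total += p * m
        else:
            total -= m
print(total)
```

32

p=3,m=0: odd sum, total = 0-0 = 0
p=3,m=1: even sum, total = 0+3 = 3
p=3,m=2: odd sum, total = 3-2 = 1
p=3,m=3: even sum, total = 1+9 = 10
p=4,m=0: even sum, total = 10+0 = 10
p=4,m=1: odd sum, total = 10-1 = 9
p=4,m=2: even sum, total = 9+8 = 17
p=4,m=3: odd sum, total = 17-3 = 14
p=5,m=0: odd sum, total = 14-0 = 14
p=5,m=1: even sum, total = 14+5 = 19
p=5,m=2: odd sum, total = 19-2 = 17
p=5,m=3: even sum, total = 17+15 = 32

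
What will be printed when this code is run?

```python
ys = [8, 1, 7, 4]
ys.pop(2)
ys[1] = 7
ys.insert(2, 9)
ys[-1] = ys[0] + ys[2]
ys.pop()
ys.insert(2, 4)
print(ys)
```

pop(2) removes 7 → [8, 1, 4]
ys[1] = 7 → [8, 7, 4]
insert 9 at 2 → [8, 7, 9, 4]
ys[-1] = ys[0]+ys[2] = 8+9 = 17 → [8, 7, 9, 17]
pop() removes 17 → [8, 7, 9]
insert 4 at 2 → [8, 7, 4, 9]

[8, 7, 4, 9]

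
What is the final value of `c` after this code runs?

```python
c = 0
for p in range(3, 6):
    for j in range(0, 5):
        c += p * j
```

120

p=3,j=0: c = 0+0 = 0
p=3,j=1: c = 0+3 = 3
p=3,j=2: c = 3+6 = 9
p=3,j=3: c = 9+9 = 18
p=3,j=4: c = 18+12 = 30
p=4,j=0: c = 30+0 = 30
p=4,j=1: c = 30+4 = 34
p=4,j=2: c = 34+8 = 42
p=4,j=3: c = 42+12 = 54
p=4,j=4: c = 54+16 = 70
p=5,j=0: c = 70+0 = 70
p=5,j=1: c = 70+5 = 75
p=5,j=2: c = 75+10 = 85
p=5,j=3: c = 85+15 = 100
p=5,j=4: c = 100+20 = 120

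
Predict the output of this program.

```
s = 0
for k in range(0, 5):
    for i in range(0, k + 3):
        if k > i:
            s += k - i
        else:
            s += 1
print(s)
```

35

k=0,i=0: not 0>0, s = 0+1 = 1
k=0,i=1: not 0>1, s = 1+1 = 2
k=0,i=2: not 0>2, s = 2+1 = 3
k=1,i=0: 1>0, s = 3+1 = 4
k=1,i=1: not 1>1, s = 4+1 = 5
k=1,i=2: not 1>2, s = 5+1 = 6
k=1,i=3: not 1>3, s = 6+1 = 7
k=2,i=0: 2>0, s = 7+2 = 9
k=2,i=1: 2>1, s = 9+1 = 10
k=2,i=2: not 2>2, s = 10+1 = 11
k=2,i=3: not 2>3, s = 11+1 = 12
k=2,i=4: not 2>4, s = 12+1 = 13
k=3,i=0: 3>0, s = 13+3 = 16
k=3,i=1: 3>1, s = 16+2 = 18
k=3,i=2: 3>2, s = 18+1 = 19
k=3,i=3: not 3>3, s = 19+1 = 20
k=3,i=4: not 3>4, s = 20+1 = 21
k=3,i=5: not 3>5, s = 21+1 = 22
k=4,i=0: 4>0, s = 22+4 = 26
k=4,i=1: 4>1, s = 26+3 = 29
k=4,i=2: 4>2, s = 29+2 = 31
k=4,i=3: 4>3, s = 31+1 = 32
k=4,i=4: not 4>4, s = 32+1 = 33
k=4,i=5: not 4>5, s = 33+1 = 34
k=4,i=6: not 4>6, s = 34+1 = 35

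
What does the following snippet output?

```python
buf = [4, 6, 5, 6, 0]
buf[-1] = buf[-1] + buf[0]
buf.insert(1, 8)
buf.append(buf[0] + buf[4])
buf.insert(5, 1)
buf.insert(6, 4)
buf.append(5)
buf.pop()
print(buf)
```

[4, 8, 6, 5, 6, 1, 4, 4, 10]

buf[-1] = buf[-1]+buf[0] = 0+4 = 4 → [4, 6, 5, 6, 4]
insert 8 at 1 → [4, 8, 6, 5, 6, 4]
append buf[0]+buf[4] = 4+6 = 10 → [4, 8, 6, 5, 6, 4, 10]
insert 1 at 5 → [4, 8, 6, 5, 6, 1, 4, 10]
insert 4 at 6 → [4, 8, 6, 5, 6, 1, 4, 4, 10]
append 5 → [4, 8, 6, 5, 6, 1, 4, 4, 10, 5]
pop() removes 5 → [4, 8, 6, 5, 6, 1, 4, 4, 10]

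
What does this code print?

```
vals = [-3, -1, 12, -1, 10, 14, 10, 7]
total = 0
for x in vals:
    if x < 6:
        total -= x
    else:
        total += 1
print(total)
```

x=-3: <6, total = 0-(-3) = 3
x=-1: <6, total = 3-(-1) = 4
x=12: not <6, total = 4+1 = 5
x=-1: <6, total = 5-(-1) = 6
x=10: not <6, total = 6+1 = 7
x=14: not <6, total = 7+1 = 8
x=10: not <6, total = 8+1 = 9
x=7: not <6, total = 9+1 = 10

10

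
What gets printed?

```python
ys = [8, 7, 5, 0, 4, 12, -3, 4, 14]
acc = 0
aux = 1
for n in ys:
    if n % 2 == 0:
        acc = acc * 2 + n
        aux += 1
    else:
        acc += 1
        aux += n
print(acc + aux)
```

442

n=8: even, acc = 0*2+8 = 8; aux=2
n=7: not even, acc = 8+1 = 9; aux=9
n=5: not even, acc = 9+1 = 10; aux=14
n=0: even, acc = 10*2+0 = 20; aux=15
n=4: even, acc = 20*2+4 = 44; aux=16
n=12: even, acc = 44*2+12 = 100; aux=17
n=-3: not even, acc = 100+1 = 101; aux=14
n=4: even, acc = 101*2+4 = 206; aux=15
n=14: even, acc = 206*2+14 = 426; aux=16
acc+aux = 426+16 = 442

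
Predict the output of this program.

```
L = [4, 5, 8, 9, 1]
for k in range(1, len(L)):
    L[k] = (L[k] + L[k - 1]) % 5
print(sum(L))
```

k=1: L[1] = (5+4)%5 = 4 → [4, 4, 8, 9, 1]
k=2: L[2] = (8+4)%5 = 2 → [4, 4, 2, 9, 1]
k=3: L[3] = (9+2)%5 = 1 → [4, 4, 2, 1, 1]
k=4: L[4] = (1+1)%5 = 2 → [4, 4, 2, 1, 2]
sum = 13

13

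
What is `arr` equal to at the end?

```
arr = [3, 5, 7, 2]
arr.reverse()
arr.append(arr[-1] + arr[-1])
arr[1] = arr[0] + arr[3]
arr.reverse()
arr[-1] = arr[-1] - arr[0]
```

[6, 3, 5, 5, -4]

reverse → [2, 7, 5, 3]
append arr[-1]+arr[-1] = 3+3 = 6 → [2, 7, 5, 3, 6]
arr[1] = arr[0]+arr[3] = 2+3 = 5 → [2, 5, 5, 3, 6]
reverse → [6, 3, 5, 5, 2]
arr[-1] = arr[-1]-arr[0] = 2-6 = -4 → [6, 3, 5, 5, -4]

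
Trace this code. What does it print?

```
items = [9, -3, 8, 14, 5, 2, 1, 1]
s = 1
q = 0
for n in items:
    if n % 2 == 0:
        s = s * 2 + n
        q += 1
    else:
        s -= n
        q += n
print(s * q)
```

n=9: not even, s = 1-9 = -8; q=9
n=-3: not even, s = (-8)-(-3) = -5; q=6
n=8: even, s = (-5)*2+8 = -2; q=7
n=14: even, s = (-2)*2+14 = 10; q=8
n=5: not even, s = 10-5 = 5; q=13
n=2: even, s = 5*2+2 = 12; q=14
n=1: not even, s = 12-1 = 11; q=15
n=1: not even, s = 11-1 = 10; q=16
s*q = 10*16 = 160

160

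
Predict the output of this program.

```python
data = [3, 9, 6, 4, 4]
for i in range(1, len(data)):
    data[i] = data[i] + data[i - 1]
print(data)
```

i=1: data[1] = 9+3 = 12 → [3, 12, 6, 4, 4]
i=2: data[2] = 6+12 = 18 → [3, 12, 18, 4, 4]
i=3: data[3] = 4+18 = 22 → [3, 12, 18, 22, 4]
i=4: data[4] = 4+22 = 26 → [3, 12, 18, 22, 26]

[3, 12, 18, 22, 26]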